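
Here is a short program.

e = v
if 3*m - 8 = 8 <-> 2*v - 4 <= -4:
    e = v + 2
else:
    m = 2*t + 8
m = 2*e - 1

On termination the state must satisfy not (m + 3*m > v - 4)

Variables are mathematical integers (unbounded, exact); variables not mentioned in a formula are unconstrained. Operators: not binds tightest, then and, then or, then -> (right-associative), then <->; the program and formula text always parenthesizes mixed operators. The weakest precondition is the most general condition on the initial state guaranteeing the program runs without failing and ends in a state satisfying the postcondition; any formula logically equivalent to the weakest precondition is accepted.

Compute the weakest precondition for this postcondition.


Working backward. After the program, the postcondition not (m + 3*m > v - 4) must hold; in canonical form it is not (4*m > v - 4).
Before m := 2*e - 1: not (8*e > v)
Then branch requires not (7*v > -16); else branch requires not (8*e > v).
Before the if: ((3*m = 16 <-> 2*v <= 0) -> (not (7*v > -16))) and ((not (3*m = 16 <-> 2*v <= 0)) -> (not (8*e > v)))
Before e := v: ((3*m = 16 <-> 2*v <= 0) -> (not (7*v > -16))) and ((not (3*m = 16 <-> 2*v <= 0)) -> (not (7*v > 0)))
Answer: WP = ((3*m = 16 <-> 2*v <= 0) -> (not (7*v > -16))) and ((not (3*m = 16 <-> 2*v <= 0)) -> (not (7*v > 0)))


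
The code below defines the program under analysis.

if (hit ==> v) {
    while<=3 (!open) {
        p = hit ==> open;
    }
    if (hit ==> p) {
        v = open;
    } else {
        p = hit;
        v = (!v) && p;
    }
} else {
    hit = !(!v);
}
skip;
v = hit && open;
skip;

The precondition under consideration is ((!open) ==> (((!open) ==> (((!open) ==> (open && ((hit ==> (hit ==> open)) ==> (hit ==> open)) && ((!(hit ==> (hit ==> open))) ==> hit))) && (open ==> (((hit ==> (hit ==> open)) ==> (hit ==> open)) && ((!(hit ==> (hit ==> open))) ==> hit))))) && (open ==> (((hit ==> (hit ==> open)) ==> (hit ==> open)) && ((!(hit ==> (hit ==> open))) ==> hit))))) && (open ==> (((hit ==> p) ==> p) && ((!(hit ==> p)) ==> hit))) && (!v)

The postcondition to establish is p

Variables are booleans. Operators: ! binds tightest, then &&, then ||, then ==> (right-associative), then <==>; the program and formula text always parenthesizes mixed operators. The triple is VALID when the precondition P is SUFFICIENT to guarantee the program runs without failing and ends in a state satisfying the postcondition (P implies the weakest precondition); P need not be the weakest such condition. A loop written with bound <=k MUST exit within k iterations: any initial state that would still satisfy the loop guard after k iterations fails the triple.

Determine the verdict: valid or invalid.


Working backward. After the program, p must hold.
Before skip: p
Before v := hit && open: p
Before skip: p
Then branch requires ((!open) ==> (((!open) ==> (((!open) ==> (open && ((hit ==> (hit ==> open)) ==> (hit ==> open)) && ((!(hit ==> (hit ==> open))) ==> hit))) && (open ==> (((hit ==> (hit ==> open)) ==> (hit ==> open)) && ((!(hit ==> (hit ==> open))) ==> hit))))) && (open ==> (((hit ==> (hit ==> open)) ==> (hit ==> open)) && ((!(hit ==> (hit ==> open))) ==> hit))))) && (open ==> (((hit ==> p) ==> p) && ((!(hit ==> p)) ==> hit))); else branch requires p.
Before the if: ((hit ==> v) ==> (((!open) ==> (((!open) ==> (((!open) ==> (open && ((hit ==> (hit ==> open)) ==> (hit ==> open)) && ((!(hit ==> (hit ==> open))) ==> hit))) && (open ==> (((hit ==> (hit ==> open)) ==> (hit ==> open)) && ((!(hit ==> (hit ==> open))) ==> hit))))) && (open ==> (((hit ==> (hit ==> open)) ==> (hit ==> open)) && ((!(hit ==> (hit ==> open))) ==> hit))))) && (open ==> (((hit ==> p) ==> p) && ((!(hit ==> p)) ==> hit))))) && ((!(hit ==> v)) ==> p)
The weakest precondition is ((hit ==> v) ==> (((!open) ==> (((!open) ==> (((!open) ==> (open && ((hit ==> (hit ==> open)) ==> (hit ==> open)) && ((!(hit ==> (hit ==> open))) ==> hit))) && (open ==> (((hit ==> (hit ==> open)) ==> (hit ==> open)) && ((!(hit ==> (hit ==> open))) ==> hit))))) && (open ==> (((hit ==> (hit ==> open)) ==> (hit ==> open)) && ((!(hit ==> (hit ==> open))) ==> hit))))) && (open ==> (((hit ==> p) ==> p) && ((!(hit ==> p)) ==> hit))))) && ((!(hit ==> v)) ==> p).
Check whether ((!open) ==> (((!open) ==> (((!open) ==> (open && ((hit ==> (hit ==> open)) ==> (hit ==> open)) && ((!(hit ==> (hit ==> open))) ==> hit))) && (open ==> (((hit ==> (hit ==> open)) ==> (hit ==> open)) && ((!(hit ==> (hit ==> open))) ==> hit))))) && (open ==> (((hit ==> (hit ==> open)) ==> (hit ==> open)) && ((!(hit ==> (hit ==> open))) ==> hit))))) && (open ==> (((hit ==> p) ==> p) && ((!(hit ==> p)) ==> hit))) && (!v) implies it.
Countermodel: at the initial state hit = true, open = true, p = false, v = false, the precondition holds but the weakest precondition fails.
Answer: invalid


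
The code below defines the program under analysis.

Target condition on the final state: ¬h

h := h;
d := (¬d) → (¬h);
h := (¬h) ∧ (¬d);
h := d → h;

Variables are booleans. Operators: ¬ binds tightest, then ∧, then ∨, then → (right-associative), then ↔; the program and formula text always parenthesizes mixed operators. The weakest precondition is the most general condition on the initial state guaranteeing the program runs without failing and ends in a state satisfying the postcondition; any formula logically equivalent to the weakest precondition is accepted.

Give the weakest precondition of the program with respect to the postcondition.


Working backward. After the program, ¬h must hold.
Before h := d → h: ¬(d → h)
Before h := (¬h) ∧ (¬d): ¬(d → ((¬h) ∧ (¬d)))
Before d := (¬d) → (¬h): ¬(((¬d) → (¬h)) → ((¬h) ∧ (¬((¬d) → (¬h)))))
Before h := h: ¬(((¬d) → (¬h)) → ((¬h) ∧ (¬((¬d) → (¬h)))))
Answer: WP = ¬(((¬d) → (¬h)) → ((¬h) ∧ (¬((¬d) → (¬h)))))


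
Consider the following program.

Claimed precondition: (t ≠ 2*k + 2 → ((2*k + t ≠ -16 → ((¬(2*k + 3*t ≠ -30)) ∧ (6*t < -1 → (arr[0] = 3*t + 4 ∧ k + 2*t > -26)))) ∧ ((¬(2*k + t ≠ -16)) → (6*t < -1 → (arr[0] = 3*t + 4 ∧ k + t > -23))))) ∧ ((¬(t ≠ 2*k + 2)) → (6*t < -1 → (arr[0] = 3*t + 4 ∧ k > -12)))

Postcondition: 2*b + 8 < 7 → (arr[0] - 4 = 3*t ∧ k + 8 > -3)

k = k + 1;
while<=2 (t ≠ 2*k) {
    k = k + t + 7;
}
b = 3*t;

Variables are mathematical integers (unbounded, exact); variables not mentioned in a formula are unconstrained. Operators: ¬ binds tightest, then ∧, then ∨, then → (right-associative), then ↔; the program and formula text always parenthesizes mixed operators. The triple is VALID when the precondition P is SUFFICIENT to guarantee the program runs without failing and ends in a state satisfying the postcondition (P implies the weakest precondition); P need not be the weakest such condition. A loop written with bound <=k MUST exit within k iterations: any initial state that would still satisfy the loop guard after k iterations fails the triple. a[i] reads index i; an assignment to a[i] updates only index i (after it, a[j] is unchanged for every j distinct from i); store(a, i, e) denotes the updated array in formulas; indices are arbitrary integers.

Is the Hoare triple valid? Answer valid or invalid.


Working backward. After the program, the postcondition 2*b + 8 < 7 → (arr[0] - 4 = 3*t ∧ k + 8 > -3) must hold; in canonical form it is 2*b < -1 → (arr[0] = 3*t + 4 ∧ k > -11).
Before b := 3*t: 6*t < -1 → (arr[0] = 3*t + 4 ∧ k > -11)
Before the loop (bound <=2), unroll the exhaustion recursion (WP_0 = exit-now case; WP_j = one more guarded iteration, up to j = 2):
  WP_0: (¬(t ≠ 2*k)) ∧ (6*t < -1 → (arr[0] = 3*t + 4 ∧ k > -11))
  WP_1: (t ≠ 2*k → ((¬(2*k + t ≠ -14)) ∧ (6*t < -1 → (arr[0] = 3*t + 4 ∧ k + t > -18)))) ∧ ((¬(t ≠ 2*k)) → (6*t < -1 → (arr[0] = 3*t + 4 ∧ k > -11)))
  WP_2: (t ≠ 2*k → ((2*k + t ≠ -14 → ((¬(2*k + 3*t ≠ -28)) ∧ (6*t < -1 → (arr[0] = 3*t + 4 ∧ k + 2*t > -25)))) ∧ ((¬(2*k + t ≠ -14)) → (6*t < -1 → (arr[0] = 3*t + 4 ∧ k + t > -18))))) ∧ ((¬(t ≠ 2*k)) → (6*t < -1 → (arr[0] = 3*t + 4 ∧ k > -11)))
So before the loop: (t ≠ 2*k → ((2*k + t ≠ -14 → ((¬(2*k + 3*t ≠ -28)) ∧ (6*t < -1 → (arr[0] = 3*t + 4 ∧ k + 2*t > -25)))) ∧ ((¬(2*k + t ≠ -14)) → (6*t < -1 → (arr[0] = 3*t + 4 ∧ k + t > -18))))) ∧ ((¬(t ≠ 2*k)) → (6*t < -1 → (arr[0] = 3*t + 4 ∧ k > -11)))
Before k := k + 1: (t ≠ 2*k + 2 → ((2*k + t ≠ -16 → ((¬(2*k + 3*t ≠ -30)) ∧ (6*t < -1 → (arr[0] = 3*t + 4 ∧ k + 2*t > -26)))) ∧ ((¬(2*k + t ≠ -16)) → (6*t < -1 → (arr[0] = 3*t + 4 ∧ k + t > -19))))) ∧ ((¬(t ≠ 2*k + 2)) → (6*t < -1 → (arr[0] = 3*t + 4 ∧ k > -12)))
The weakest precondition is (t ≠ 2*k + 2 → ((2*k + t ≠ -16 → ((¬(2*k + 3*t ≠ -30)) ∧ (6*t < -1 → (arr[0] = 3*t + 4 ∧ k + 2*t > -26)))) ∧ ((¬(2*k + t ≠ -16)) → (6*t < -1 → (arr[0] = 3*t + 4 ∧ k + t > -19))))) ∧ ((¬(t ≠ 2*k + 2)) → (6*t < -1 → (arr[0] = 3*t + 4 ∧ k > -12))).
Check whether (t ≠ 2*k + 2 → ((2*k + t ≠ -16 → ((¬(2*k + 3*t ≠ -30)) ∧ (6*t < -1 → (arr[0] = 3*t + 4 ∧ k + 2*t > -26)))) ∧ ((¬(2*k + t ≠ -16)) → (6*t < -1 → (arr[0] = 3*t + 4 ∧ k + t > -23))))) ∧ ((¬(t ≠ 2*k + 2)) → (6*t < -1 → (arr[0] = 3*t + 4 ∧ k > -12))) implies it.
Countermodel: at the initial state arr = {[0] = -62, elsewhere -62}, k = 3, t = -22, the precondition holds but the weakest precondition fails.
Answer: invalid


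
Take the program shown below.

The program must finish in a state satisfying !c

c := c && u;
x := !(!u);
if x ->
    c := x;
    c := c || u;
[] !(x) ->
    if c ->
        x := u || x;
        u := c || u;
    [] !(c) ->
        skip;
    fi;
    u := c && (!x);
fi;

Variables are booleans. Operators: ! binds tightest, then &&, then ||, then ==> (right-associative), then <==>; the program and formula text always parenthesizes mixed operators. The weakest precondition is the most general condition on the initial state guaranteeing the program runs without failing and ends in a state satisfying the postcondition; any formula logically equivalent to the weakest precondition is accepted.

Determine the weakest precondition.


Working backward. After the program, !c must hold.
Then branch requires !(x || u); else branch requires c ==> (!c).
Before the if: (x ==> (!(x || u))) && ((!x) ==> (c ==> (!c)))
Before x := !(!u): (u ==> (!u)) && ((!u) ==> (c ==> (!c)))
Before c := c && u: (u ==> (!u)) && ((!u) ==> ((c && u) ==> (!(c && u))))
Answer: WP = (u ==> (!u)) && ((!u) ==> ((c && u) ==> (!(c && u))))


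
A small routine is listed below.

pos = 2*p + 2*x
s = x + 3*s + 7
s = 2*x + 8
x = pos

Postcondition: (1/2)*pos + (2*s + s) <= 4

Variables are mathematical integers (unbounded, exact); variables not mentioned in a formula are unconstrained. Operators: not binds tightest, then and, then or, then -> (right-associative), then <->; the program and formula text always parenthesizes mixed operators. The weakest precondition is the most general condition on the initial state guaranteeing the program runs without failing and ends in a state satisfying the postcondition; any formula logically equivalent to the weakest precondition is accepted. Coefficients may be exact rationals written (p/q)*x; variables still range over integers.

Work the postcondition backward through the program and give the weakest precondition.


Working backward. After the program, the postcondition (1/2)*pos + (2*s + s) <= 4 must hold; in canonical form it is (1/2)*pos + 3*s <= 4.
Before x := pos: (1/2)*pos + 3*s <= 4
Before s := 2*x + 8: (1/2)*pos + 6*x <= -20
Before s := x + 3*s + 7: (1/2)*pos + 6*x <= -20
Before pos := 2*p + 2*x: p + 7*x <= -20
Answer: WP = p + 7*x <= -20


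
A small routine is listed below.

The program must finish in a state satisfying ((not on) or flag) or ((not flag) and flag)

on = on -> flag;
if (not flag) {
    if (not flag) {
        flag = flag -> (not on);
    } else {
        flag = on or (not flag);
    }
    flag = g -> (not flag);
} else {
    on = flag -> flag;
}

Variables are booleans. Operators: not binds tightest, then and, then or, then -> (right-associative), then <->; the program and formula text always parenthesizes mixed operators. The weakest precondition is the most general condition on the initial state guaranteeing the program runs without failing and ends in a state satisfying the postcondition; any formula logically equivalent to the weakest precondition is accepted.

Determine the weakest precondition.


Working backward. After the program, the postcondition ((not on) or flag) or ((not flag) and flag) must hold; in canonical form it is (not on) or flag.
Then branch requires ((not flag) -> ((not on) or (g -> (not (flag -> (not on)))))) and (flag -> ((not on) or (g -> (not (on or (not flag)))))); else branch requires flag.
Before the if: (not flag) -> (((not flag) -> ((not on) or (g -> (not (flag -> (not on)))))) and (flag -> ((not on) or (g -> (not (on or (not flag)))))))
Before on := on -> flag: (not flag) -> (((not flag) -> ((not (on -> flag)) or (g -> (not (flag -> (not (on -> flag))))))) and (flag -> ((not (on -> flag)) or (g -> (not ((on -> flag) or (not flag)))))))
Answer: WP = (not flag) -> (((not flag) -> ((not (on -> flag)) or (g -> (not (flag -> (not (on -> flag))))))) and (flag -> ((not (on -> flag)) or (g -> (not ((on -> flag) or (not flag)))))))


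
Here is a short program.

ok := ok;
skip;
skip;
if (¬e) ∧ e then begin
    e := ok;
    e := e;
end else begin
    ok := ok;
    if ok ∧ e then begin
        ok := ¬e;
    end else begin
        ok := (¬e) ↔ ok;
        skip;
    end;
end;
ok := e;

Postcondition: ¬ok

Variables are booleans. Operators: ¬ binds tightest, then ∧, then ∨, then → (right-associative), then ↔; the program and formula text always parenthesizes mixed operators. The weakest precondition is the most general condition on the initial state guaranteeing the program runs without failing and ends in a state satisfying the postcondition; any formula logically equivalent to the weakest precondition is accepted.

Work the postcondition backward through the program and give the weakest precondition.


Working backward. After the program, ¬ok must hold.
Before ok := e: ¬e
Then branch requires ¬ok; else branch requires ((ok ∧ e) → (¬e)) ∧ ((¬(ok ∧ e)) → (¬e)).
Before the if: ((ok ∧ e) → (¬e)) ∧ ((¬(ok ∧ e)) → (¬e))
Before skip: ((ok ∧ e) → (¬e)) ∧ ((¬(ok ∧ e)) → (¬e))
Before skip: ((ok ∧ e) → (¬e)) ∧ ((¬(ok ∧ e)) → (¬e))
Before ok := ok: ((ok ∧ e) → (¬e)) ∧ ((¬(ok ∧ e)) → (¬e))
Answer: WP = ((ok ∧ e) → (¬e)) ∧ ((¬(ok ∧ e)) → (¬e))


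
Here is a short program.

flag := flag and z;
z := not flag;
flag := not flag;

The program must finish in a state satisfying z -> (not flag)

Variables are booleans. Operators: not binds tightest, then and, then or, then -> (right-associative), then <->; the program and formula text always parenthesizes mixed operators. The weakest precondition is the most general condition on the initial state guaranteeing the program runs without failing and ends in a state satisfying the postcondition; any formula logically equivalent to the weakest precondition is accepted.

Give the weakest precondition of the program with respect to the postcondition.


Working backward. After the program, z -> (not flag) must hold.
Before flag := not flag: z -> flag
Before z := not flag: (not flag) -> flag
Before flag := flag and z: (not (flag and z)) -> (flag and z)
Answer: WP = (not (flag and z)) -> (flag and z)


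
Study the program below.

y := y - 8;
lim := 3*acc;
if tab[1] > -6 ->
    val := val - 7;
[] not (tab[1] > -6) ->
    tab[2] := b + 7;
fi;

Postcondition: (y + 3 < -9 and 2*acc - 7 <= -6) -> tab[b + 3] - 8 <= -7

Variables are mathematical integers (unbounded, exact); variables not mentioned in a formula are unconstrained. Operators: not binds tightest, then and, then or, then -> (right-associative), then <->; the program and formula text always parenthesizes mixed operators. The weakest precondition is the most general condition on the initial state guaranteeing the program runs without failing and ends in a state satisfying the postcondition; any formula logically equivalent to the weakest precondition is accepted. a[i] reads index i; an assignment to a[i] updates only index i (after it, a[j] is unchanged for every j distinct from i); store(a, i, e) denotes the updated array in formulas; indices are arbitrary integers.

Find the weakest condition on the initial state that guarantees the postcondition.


Working backward. After the program, the postcondition (y + 3 < -9 and 2*acc - 7 <= -6) -> tab[b + 3] - 8 <= -7 must hold; in canonical form it is (y < -12 and 2*acc <= 1) -> tab[b + 3] <= 1.
Then branch requires (y < -12 and 2*acc <= 1) -> tab[b + 3] <= 1; else branch requires (y < -12 and 2*acc <= 1) -> store(tab, 2, b + 7)[b + 3] <= 1.
Before the if: (tab[1] > -6 -> ((y < -12 and 2*acc <= 1) -> tab[b + 3] <= 1)) and ((not (tab[1] > -6)) -> ((y < -12 and 2*acc <= 1) -> store(tab, 2, b + 7)[b + 3] <= 1))
Before lim := 3*acc: (tab[1] > -6 -> ((y < -12 and 2*acc <= 1) -> tab[b + 3] <= 1)) and ((not (tab[1] > -6)) -> ((y < -12 and 2*acc <= 1) -> store(tab, 2, b + 7)[b + 3] <= 1))
Before y := y - 8: (tab[1] > -6 -> ((y < -4 and 2*acc <= 1) -> tab[b + 3] <= 1)) and ((not (tab[1] > -6)) -> ((y < -4 and 2*acc <= 1) -> store(tab, 2, b + 7)[b + 3] <= 1))
Answer: WP = (tab[1] > -6 -> ((y < -4 and 2*acc <= 1) -> tab[b + 3] <= 1)) and ((not (tab[1] > -6)) -> ((y < -4 and 2*acc <= 1) -> store(tab, 2, b + 7)[b + 3] <= 1))


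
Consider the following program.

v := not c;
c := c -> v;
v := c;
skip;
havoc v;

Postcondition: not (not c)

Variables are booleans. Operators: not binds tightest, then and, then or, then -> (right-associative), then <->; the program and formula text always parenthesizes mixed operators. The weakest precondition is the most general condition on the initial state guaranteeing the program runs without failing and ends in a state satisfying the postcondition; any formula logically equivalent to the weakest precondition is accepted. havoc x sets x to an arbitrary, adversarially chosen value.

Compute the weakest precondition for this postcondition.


Working backward. After the program, the postcondition not (not c) must hold; in canonical form it is c.
Before havoc v: c
Before skip: c
Before v := c: c
Before c := c -> v: c -> v
Before v := not c: c -> (not c)
Answer: WP = c -> (not c)


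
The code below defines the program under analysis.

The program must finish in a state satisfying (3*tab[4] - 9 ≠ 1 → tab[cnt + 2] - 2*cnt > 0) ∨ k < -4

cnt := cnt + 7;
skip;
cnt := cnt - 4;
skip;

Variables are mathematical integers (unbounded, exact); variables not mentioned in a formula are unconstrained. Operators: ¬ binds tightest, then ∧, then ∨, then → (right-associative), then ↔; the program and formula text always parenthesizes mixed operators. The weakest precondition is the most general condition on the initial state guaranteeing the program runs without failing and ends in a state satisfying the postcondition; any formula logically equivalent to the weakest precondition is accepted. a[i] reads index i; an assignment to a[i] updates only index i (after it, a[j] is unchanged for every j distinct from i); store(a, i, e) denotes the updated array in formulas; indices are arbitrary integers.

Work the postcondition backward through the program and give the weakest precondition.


Working backward. After the program, the postcondition (3*tab[4] - 9 ≠ 1 → tab[cnt + 2] - 2*cnt > 0) ∨ k < -4 must hold; in canonical form it is (3*tab[4] ≠ 10 → tab[cnt + 2] > 2*cnt) ∨ k < -4.
Before skip: (3*tab[4] ≠ 10 → tab[cnt + 2] > 2*cnt) ∨ k < -4
Before cnt := cnt - 4: (3*tab[4] ≠ 10 → tab[cnt - 2] > 2*cnt - 8) ∨ k < -4
Before skip: (3*tab[4] ≠ 10 → tab[cnt - 2] > 2*cnt - 8) ∨ k < -4
Before cnt := cnt + 7: (3*tab[4] ≠ 10 → tab[cnt + 5] > 2*cnt + 6) ∨ k < -4
Answer: WP = (3*tab[4] ≠ 10 → tab[cnt + 5] > 2*cnt + 6) ∨ k < -4


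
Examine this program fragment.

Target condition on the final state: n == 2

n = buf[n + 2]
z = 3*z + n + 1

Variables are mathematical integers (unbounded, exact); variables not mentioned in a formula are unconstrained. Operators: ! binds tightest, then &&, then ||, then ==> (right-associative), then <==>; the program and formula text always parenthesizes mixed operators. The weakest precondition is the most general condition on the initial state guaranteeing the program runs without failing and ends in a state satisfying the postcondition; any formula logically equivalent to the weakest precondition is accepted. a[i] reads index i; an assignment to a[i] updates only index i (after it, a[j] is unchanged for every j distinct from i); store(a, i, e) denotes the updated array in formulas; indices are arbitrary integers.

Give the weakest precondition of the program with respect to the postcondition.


Working backward. After the program, n == 2 must hold.
Before z := 3*z + n + 1: n == 2
Before n := buf[n + 2]: buf[n + 2] == 2
Answer: WP = buf[n + 2] == 2


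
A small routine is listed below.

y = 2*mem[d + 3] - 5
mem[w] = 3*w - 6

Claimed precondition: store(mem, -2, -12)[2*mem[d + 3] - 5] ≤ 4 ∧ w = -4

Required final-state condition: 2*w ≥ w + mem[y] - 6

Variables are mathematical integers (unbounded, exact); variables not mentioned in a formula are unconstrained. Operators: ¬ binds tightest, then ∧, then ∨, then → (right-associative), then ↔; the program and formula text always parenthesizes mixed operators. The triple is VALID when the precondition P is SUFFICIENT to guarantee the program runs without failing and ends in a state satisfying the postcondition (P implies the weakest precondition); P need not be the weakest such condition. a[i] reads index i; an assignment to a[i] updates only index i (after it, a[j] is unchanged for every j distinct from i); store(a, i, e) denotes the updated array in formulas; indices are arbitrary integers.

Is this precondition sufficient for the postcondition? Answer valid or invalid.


Working backward. After the program, the postcondition 2*w ≥ w + mem[y] - 6 must hold; in canonical form it is w ≥ mem[y] - 6.
Before mem[w] := 3*w - 6: w ≥ store(mem, w, 3*w - 6)[y] - 6
Before y := 2*mem[d + 3] - 5: w ≥ store(mem, w, 3*w - 6)[2*mem[d + 3] - 5] - 6
The weakest precondition is w ≥ store(mem, w, 3*w - 6)[2*mem[d + 3] - 5] - 6.
Check whether store(mem, -2, -12)[2*mem[d + 3] - 5] ≤ 4 ∧ w = -4 implies it.
Countermodel: at the initial state d = 1, mem = {[-4] = 2, [-3] = 3, [-2] = 2, [4] = 1, elsewhere 2}, w = -4, the precondition holds but the weakest precondition fails.
Answer: invalid


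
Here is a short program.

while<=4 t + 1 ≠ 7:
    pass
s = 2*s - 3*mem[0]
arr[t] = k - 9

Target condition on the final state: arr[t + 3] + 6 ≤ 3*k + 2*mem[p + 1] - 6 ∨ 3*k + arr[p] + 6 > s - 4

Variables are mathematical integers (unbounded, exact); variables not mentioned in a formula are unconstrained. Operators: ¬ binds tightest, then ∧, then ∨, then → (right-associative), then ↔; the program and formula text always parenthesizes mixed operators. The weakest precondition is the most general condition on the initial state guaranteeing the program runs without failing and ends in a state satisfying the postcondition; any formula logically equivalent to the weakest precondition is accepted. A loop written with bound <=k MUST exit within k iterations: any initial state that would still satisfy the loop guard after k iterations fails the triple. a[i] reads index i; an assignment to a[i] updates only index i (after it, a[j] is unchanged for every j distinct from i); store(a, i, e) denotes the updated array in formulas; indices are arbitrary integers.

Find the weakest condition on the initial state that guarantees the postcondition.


Working backward. After the program, the postcondition arr[t + 3] + 6 ≤ 3*k + 2*mem[p + 1] - 6 ∨ 3*k + arr[p] + 6 > s - 4 must hold; in canonical form it is arr[t + 3] ≤ 2*mem[p + 1] + 3*k - 12 ∨ arr[p] + 3*k > s - 10.
Before arr[t] := k - 9: store(arr, t, k - 9)[t + 3] ≤ 2*mem[p + 1] + 3*k - 12 ∨ store(arr, t, k - 9)[p] + 3*k > s - 10
Before s := 2*s - 3*mem[0]: store(arr, t, k - 9)[t + 3] ≤ 2*mem[p + 1] + 3*k - 12 ∨ 3*mem[0] + store(arr, t, k - 9)[p] + 3*k > 2*s - 10
Before the loop (bound <=4), unroll the exhaustion recursion (WP_0 = exit-now case; WP_j = one more guarded iteration, up to j = 4):
  WP_0: (¬(t ≠ 6)) ∧ (store(arr, t, k - 9)[t + 3] ≤ 2*mem[p + 1] + 3*k - 12 ∨ 3*mem[0] + store(arr, t, k - 9)[p] + 3*k > 2*s - 10)
  WP_1: (t ≠ 6 → ((¬(t ≠ 6)) ∧ (store(arr, t, k - 9)[t + 3] ≤ 2*mem[p + 1] + 3*k - 12 ∨ 3*mem[0] + store(arr, t, k - 9)[p] + 3*k > 2*s - 10))) ∧ ((¬(t ≠ 6)) → (store(arr, t, k - 9)[t + 3] ≤ 2*mem[p + 1] + 3*k - 12 ∨ 3*mem[0] + store(arr, t, k - 9)[p] + 3*k > 2*s - 10))
  WP_2: (t ≠ 6 → ((t ≠ 6 → ((¬(t ≠ 6)) ∧ (store(arr, t, k - 9)[t + 3] ≤ 2*mem[p + 1] + 3*k - 12 ∨ 3*mem[0] + store(arr, t, k - 9)[p] + 3*k > 2*s - 10))) ∧ ((¬(t ≠ 6)) → (store(arr, t, k - 9)[t + 3] ≤ 2*mem[p + 1] + 3*k - 12 ∨ 3*mem[0] + store(arr, t, k - 9)[p] + 3*k > 2*s - 10)))) ∧ ((¬(t ≠ 6)) → (store(arr, t, k - 9)[t + 3] ≤ 2*mem[p + 1] + 3*k - 12 ∨ 3*mem[0] + store(arr, t, k - 9)[p] + 3*k > 2*s - 10))
  WP_3: (t ≠ 6 → ((t ≠ 6 → ((t ≠ 6 → ((¬(t ≠ 6)) ∧ (store(arr, t, k - 9)[t + 3] ≤ 2*mem[p + 1] + 3*k - 12 ∨ 3*mem[0] + store(arr, t, k - 9)[p] + 3*k > 2*s - 10))) ∧ ((¬(t ≠ 6)) → (store(arr, t, k - 9)[t + 3] ≤ 2*mem[p + 1] + 3*k - 12 ∨ 3*mem[0] + store(arr, t, k - 9)[p] + 3*k > 2*s - 10)))) ∧ ((¬(t ≠ 6)) → (store(arr, t, k - 9)[t + 3] ≤ 2*mem[p + 1] + 3*k - 12 ∨ 3*mem[0] + store(arr, t, k - 9)[p] + 3*k > 2*s - 10)))) ∧ ((¬(t ≠ 6)) → (store(arr, t, k - 9)[t + 3] ≤ 2*mem[p + 1] + 3*k - 12 ∨ 3*mem[0] + store(arr, t, k - 9)[p] + 3*k > 2*s - 10))
  WP_4: (t ≠ 6 → ((t ≠ 6 → ((t ≠ 6 → ((t ≠ 6 → ((¬(t ≠ 6)) ∧ (store(arr, t, k - 9)[t + 3] ≤ 2*mem[p + 1] + 3*k - 12 ∨ 3*mem[0] + store(arr, t, k - 9)[p] + 3*k > 2*s - 10))) ∧ ((¬(t ≠ 6)) → (store(arr, t, k - 9)[t + 3] ≤ 2*mem[p + 1] + 3*k - 12 ∨ 3*mem[0] + store(arr, t, k - 9)[p] + 3*k > 2*s - 10)))) ∧ ((¬(t ≠ 6)) → (store(arr, t, k - 9)[t + 3] ≤ 2*mem[p + 1] + 3*k - 12 ∨ 3*mem[0] + store(arr, t, k - 9)[p] + 3*k > 2*s - 10)))) ∧ ((¬(t ≠ 6)) → (store(arr, t, k - 9)[t + 3] ≤ 2*mem[p + 1] + 3*k - 12 ∨ 3*mem[0] + store(arr, t, k - 9)[p] + 3*k > 2*s - 10)))) ∧ ((¬(t ≠ 6)) → (store(arr, t, k - 9)[t + 3] ≤ 2*mem[p + 1] + 3*k - 12 ∨ 3*mem[0] + store(arr, t, k - 9)[p] + 3*k > 2*s - 10))
So before the loop: (t ≠ 6 → ((t ≠ 6 → ((t ≠ 6 → ((t ≠ 6 → ((¬(t ≠ 6)) ∧ (store(arr, t, k - 9)[t + 3] ≤ 2*mem[p + 1] + 3*k - 12 ∨ 3*mem[0] + store(arr, t, k - 9)[p] + 3*k > 2*s - 10))) ∧ ((¬(t ≠ 6)) → (store(arr, t, k - 9)[t + 3] ≤ 2*mem[p + 1] + 3*k - 12 ∨ 3*mem[0] + store(arr, t, k - 9)[p] + 3*k > 2*s - 10)))) ∧ ((¬(t ≠ 6)) → (store(arr, t, k - 9)[t + 3] ≤ 2*mem[p + 1] + 3*k - 12 ∨ 3*mem[0] + store(arr, t, k - 9)[p] + 3*k > 2*s - 10)))) ∧ ((¬(t ≠ 6)) → (store(arr, t, k - 9)[t + 3] ≤ 2*mem[p + 1] + 3*k - 12 ∨ 3*mem[0] + store(arr, t, k - 9)[p] + 3*k > 2*s - 10)))) ∧ ((¬(t ≠ 6)) → (store(arr, t, k - 9)[t + 3] ≤ 2*mem[p + 1] + 3*k - 12 ∨ 3*mem[0] + store(arr, t, k - 9)[p] + 3*k > 2*s - 10))
Answer: WP = (t ≠ 6 → ((t ≠ 6 → ((t ≠ 6 → ((t ≠ 6 → ((¬(t ≠ 6)) ∧ (store(arr, t, k - 9)[t + 3] ≤ 2*mem[p + 1] + 3*k - 12 ∨ 3*mem[0] + store(arr, t, k - 9)[p] + 3*k > 2*s - 10))) ∧ ((¬(t ≠ 6)) → (store(arr, t, k - 9)[t + 3] ≤ 2*mem[p + 1] + 3*k - 12 ∨ 3*mem[0] + store(arr, t, k - 9)[p] + 3*k > 2*s - 10)))) ∧ ((¬(t ≠ 6)) → (store(arr, t, k - 9)[t + 3] ≤ 2*mem[p + 1] + 3*k - 12 ∨ 3*mem[0] + store(arr, t, k - 9)[p] + 3*k > 2*s - 10)))) ∧ ((¬(t ≠ 6)) → (store(arr, t, k - 9)[t + 3] ≤ 2*mem[p + 1] + 3*k - 12 ∨ 3*mem[0] + store(arr, t, k - 9)[p] + 3*k > 2*s - 10)))) ∧ ((¬(t ≠ 6)) → (store(arr, t, k - 9)[t + 3] ≤ 2*mem[p + 1] + 3*k - 12 ∨ 3*mem[0] + store(arr, t, k - 9)[p] + 3*k > 2*s - 10))


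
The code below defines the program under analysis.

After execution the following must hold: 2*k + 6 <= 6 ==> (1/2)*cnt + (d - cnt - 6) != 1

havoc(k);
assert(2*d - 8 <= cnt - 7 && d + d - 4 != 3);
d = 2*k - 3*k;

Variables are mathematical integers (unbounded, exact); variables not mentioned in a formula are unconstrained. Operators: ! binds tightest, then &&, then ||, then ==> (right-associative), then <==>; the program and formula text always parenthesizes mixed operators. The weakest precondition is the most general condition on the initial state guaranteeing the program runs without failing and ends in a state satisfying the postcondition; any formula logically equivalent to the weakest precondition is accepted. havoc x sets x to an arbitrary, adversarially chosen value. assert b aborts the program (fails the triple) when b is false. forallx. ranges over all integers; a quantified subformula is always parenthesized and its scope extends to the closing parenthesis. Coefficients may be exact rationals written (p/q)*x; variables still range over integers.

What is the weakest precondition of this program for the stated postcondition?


Working backward. After the program, the postcondition 2*k + 6 <= 6 ==> (1/2)*cnt + (d - cnt - 6) != 1 must hold; in canonical form it is 2*k <= 0 ==> d != (1/2)*cnt + 7.
Before d := 2*k - 3*k: 2*k <= 0 ==> (1/2)*cnt + k != -7
Before assert 2*d - 8 <= cnt - 7 && d + d - 4 != 3: 2*d <= cnt + 1 && 2*d != 7 && (2*k <= 0 ==> (1/2)*cnt + k != -7)
Before havoc k: forall k_1. (2*d <= cnt + 1 && 2*d != 7 && (2*k_1 <= 0 ==> (1/2)*cnt + k_1 != -7))
Answer: WP = forall k_1. (2*d <= cnt + 1 && 2*d != 7 && (2*k_1 <= 0 ==> (1/2)*cnt + k_1 != -7))


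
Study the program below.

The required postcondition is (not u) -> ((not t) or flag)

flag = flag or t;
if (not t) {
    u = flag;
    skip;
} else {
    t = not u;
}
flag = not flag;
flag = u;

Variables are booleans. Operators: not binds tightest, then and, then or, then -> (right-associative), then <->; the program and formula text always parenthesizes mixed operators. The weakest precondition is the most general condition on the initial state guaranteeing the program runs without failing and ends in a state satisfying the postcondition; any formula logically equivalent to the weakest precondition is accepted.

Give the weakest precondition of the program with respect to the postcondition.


Working backward. After the program, (not u) -> ((not t) or flag) must hold.
Before flag := u: (not u) -> ((not t) or u)
Before flag := not flag: (not u) -> ((not t) or u)
Then branch requires (not flag) -> ((not t) or flag); else branch requires (not u) -> u.
Before the if: ((not t) -> ((not flag) -> ((not t) or flag))) and (t -> ((not u) -> u))
Before flag := flag or t: t -> ((not u) -> u)
Answer: WP = t -> ((not u) -> u)


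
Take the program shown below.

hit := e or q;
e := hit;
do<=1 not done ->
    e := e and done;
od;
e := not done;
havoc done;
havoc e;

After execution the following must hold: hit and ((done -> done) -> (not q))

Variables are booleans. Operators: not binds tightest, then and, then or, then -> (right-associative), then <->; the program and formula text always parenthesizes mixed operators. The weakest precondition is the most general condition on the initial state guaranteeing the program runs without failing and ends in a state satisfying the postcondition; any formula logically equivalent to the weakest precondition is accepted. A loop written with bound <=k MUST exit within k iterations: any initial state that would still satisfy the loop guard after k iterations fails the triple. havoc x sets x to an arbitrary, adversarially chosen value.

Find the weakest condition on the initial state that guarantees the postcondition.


Working backward. After the program, the postcondition hit and ((done -> done) -> (not q)) must hold; in canonical form it is hit and (not q).
Before havoc e: hit and (not q)
Before havoc done: hit and (not q)
Before e := not done: hit and (not q)
Before the loop (bound <=1), unroll the exhaustion recursion (WP_0 = exit-now case; WP_j = one more guarded iteration, up to j = 1):
  WP_0: done and hit and (not q)
  WP_1: ((not done) -> (done and hit and (not q))) and (done -> (hit and (not q)))
So before the loop: ((not done) -> (done and hit and (not q))) and (done -> (hit and (not q)))
Before e := hit: ((not done) -> (done and hit and (not q))) and (done -> (hit and (not q)))
Before hit := e or q: ((not done) -> (done and (e or q) and (not q))) and (done -> ((e or q) and (not q)))
Answer: WP = ((not done) -> (done and (e or q) and (not q))) and (done -> ((e or q) and (not q)))


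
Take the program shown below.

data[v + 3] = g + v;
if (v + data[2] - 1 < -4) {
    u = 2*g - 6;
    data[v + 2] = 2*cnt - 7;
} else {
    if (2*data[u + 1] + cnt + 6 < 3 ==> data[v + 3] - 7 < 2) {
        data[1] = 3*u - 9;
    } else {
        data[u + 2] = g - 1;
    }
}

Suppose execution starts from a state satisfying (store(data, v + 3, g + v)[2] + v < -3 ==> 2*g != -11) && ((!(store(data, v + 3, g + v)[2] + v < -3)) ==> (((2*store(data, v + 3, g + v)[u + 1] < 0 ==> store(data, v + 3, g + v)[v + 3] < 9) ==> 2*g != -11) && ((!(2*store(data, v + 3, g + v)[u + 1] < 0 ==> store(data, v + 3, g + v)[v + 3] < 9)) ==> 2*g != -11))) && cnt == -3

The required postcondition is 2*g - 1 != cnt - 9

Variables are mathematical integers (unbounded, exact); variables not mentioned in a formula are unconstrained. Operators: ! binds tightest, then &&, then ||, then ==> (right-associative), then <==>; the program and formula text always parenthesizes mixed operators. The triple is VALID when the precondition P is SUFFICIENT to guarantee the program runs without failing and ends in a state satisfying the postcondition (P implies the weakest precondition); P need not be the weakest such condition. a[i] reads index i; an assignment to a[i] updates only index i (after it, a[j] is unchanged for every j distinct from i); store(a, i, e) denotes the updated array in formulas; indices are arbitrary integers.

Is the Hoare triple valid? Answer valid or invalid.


Working backward. After the program, the postcondition 2*g - 1 != cnt - 9 must hold; in canonical form it is 2*g != cnt - 8.
Then branch requires 2*g != cnt - 8; else branch requires ((2*data[u + 1] + cnt < -3 ==> data[v + 3] < 9) ==> 2*g != cnt - 8) && ((!(2*data[u + 1] + cnt < -3 ==> data[v + 3] < 9)) ==> 2*g != cnt - 8).
Before the if: (data[2] + v < -3 ==> 2*g != cnt - 8) && ((!(data[2] + v < -3)) ==> (((2*data[u + 1] + cnt < -3 ==> data[v + 3] < 9) ==> 2*g != cnt - 8) && ((!(2*data[u + 1] + cnt < -3 ==> data[v + 3] < 9)) ==> 2*g != cnt - 8)))
Before data[v + 3] := g + v: (store(data, v + 3, g + v)[2] + v < -3 ==> 2*g != cnt - 8) && ((!(store(data, v + 3, g + v)[2] + v < -3)) ==> (((2*store(data, v + 3, g + v)[u + 1] + cnt < -3 ==> store(data, v + 3, g + v)[v + 3] < 9) ==> 2*g != cnt - 8) && ((!(2*store(data, v + 3, g + v)[u + 1] + cnt < -3 ==> store(data, v + 3, g + v)[v + 3] < 9)) ==> 2*g != cnt - 8)))
The weakest precondition is (store(data, v + 3, g + v)[2] + v < -3 ==> 2*g != cnt - 8) && ((!(store(data, v + 3, g + v)[2] + v < -3)) ==> (((2*store(data, v + 3, g + v)[u + 1] + cnt < -3 ==> store(data, v + 3, g + v)[v + 3] < 9) ==> 2*g != cnt - 8) && ((!(2*store(data, v + 3, g + v)[u + 1] + cnt < -3 ==> store(data, v + 3, g + v)[v + 3] < 9)) ==> 2*g != cnt - 8))).
Check whether (store(data, v + 3, g + v)[2] + v < -3 ==> 2*g != -11) && ((!(store(data, v + 3, g + v)[2] + v < -3)) ==> (((2*store(data, v + 3, g + v)[u + 1] < 0 ==> store(data, v + 3, g + v)[v + 3] < 9) ==> 2*g != -11) && ((!(2*store(data, v + 3, g + v)[u + 1] < 0 ==> store(data, v + 3, g + v)[v + 3] < 9)) ==> 2*g != -11))) && cnt == -3 implies it.
Every state satisfying the precondition satisfies the weakest precondition: the implication holds.
Answer: valid


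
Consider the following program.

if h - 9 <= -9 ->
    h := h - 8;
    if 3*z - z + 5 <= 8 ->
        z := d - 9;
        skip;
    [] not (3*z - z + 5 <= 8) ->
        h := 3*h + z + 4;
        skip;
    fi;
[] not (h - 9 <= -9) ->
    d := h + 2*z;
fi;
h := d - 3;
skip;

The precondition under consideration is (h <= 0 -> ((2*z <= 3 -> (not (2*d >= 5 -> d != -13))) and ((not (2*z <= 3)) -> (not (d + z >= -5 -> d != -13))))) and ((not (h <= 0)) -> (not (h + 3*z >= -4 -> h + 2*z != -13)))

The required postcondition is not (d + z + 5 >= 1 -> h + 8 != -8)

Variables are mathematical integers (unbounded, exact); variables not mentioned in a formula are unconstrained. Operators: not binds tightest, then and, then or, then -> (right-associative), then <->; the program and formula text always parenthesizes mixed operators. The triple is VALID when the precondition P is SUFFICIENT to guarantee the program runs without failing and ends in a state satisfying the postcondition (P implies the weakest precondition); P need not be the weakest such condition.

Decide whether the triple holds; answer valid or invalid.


Working backward. After the program, the postcondition not (d + z + 5 >= 1 -> h + 8 != -8) must hold; in canonical form it is not (d + z >= -4 -> h != -16).
Before skip: not (d + z >= -4 -> h != -16)
Before h := d - 3: not (d + z >= -4 -> d != -13)
Then branch requires (2*z <= 3 -> (not (2*d >= 5 -> d != -13))) and ((not (2*z <= 3)) -> (not (d + z >= -4 -> d != -13))); else branch requires not (h + 3*z >= -4 -> h + 2*z != -13).
Before the if: (h <= 0 -> ((2*z <= 3 -> (not (2*d >= 5 -> d != -13))) and ((not (2*z <= 3)) -> (not (d + z >= -4 -> d != -13))))) and ((not (h <= 0)) -> (not (h + 3*z >= -4 -> h + 2*z != -13)))
The weakest precondition is (h <= 0 -> ((2*z <= 3 -> (not (2*d >= 5 -> d != -13))) and ((not (2*z <= 3)) -> (not (d + z >= -4 -> d != -13))))) and ((not (h <= 0)) -> (not (h + 3*z >= -4 -> h + 2*z != -13))).
Check whether (h <= 0 -> ((2*z <= 3 -> (not (2*d >= 5 -> d != -13))) and ((not (2*z <= 3)) -> (not (d + z >= -5 -> d != -13))))) and ((not (h <= 0)) -> (not (h + 3*z >= -4 -> h + 2*z != -13))) implies it.
Countermodel: at the initial state d = -13, h = 0, z = 8, the precondition holds but the weakest precondition fails.
Answer: invalid


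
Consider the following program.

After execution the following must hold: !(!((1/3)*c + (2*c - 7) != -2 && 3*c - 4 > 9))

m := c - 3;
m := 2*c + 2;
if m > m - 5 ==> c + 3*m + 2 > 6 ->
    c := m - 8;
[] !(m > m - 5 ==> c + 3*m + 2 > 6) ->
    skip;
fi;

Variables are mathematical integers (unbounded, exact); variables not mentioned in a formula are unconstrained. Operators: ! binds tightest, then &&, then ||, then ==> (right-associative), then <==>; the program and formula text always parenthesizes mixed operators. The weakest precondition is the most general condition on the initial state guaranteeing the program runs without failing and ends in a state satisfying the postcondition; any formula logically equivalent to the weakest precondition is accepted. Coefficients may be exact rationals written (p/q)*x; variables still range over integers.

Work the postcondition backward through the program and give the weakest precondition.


Working backward. After the program, the postcondition !(!((1/3)*c + (2*c - 7) != -2 && 3*c - 4 > 9)) must hold; in canonical form it is (7/3)*c != 5 && 3*c > 13.
Then branch requires (7/3)*m != 71/3 && 3*m > 37; else branch requires (7/3)*c != 5 && 3*c > 13.
Before the if: (c + 3*m > 4 ==> ((7/3)*m != 71/3 && 3*m > 37)) && ((!(c + 3*m > 4)) ==> ((7/3)*c != 5 && 3*c > 13))
Before m := 2*c + 2: (7*c > -2 ==> ((14/3)*c != 19 && 6*c > 31)) && ((!(7*c > -2)) ==> ((7/3)*c != 5 && 3*c > 13))
Before m := c - 3: (7*c > -2 ==> ((14/3)*c != 19 && 6*c > 31)) && ((!(7*c > -2)) ==> ((7/3)*c != 5 && 3*c > 13))
Answer: WP = (7*c > -2 ==> ((14/3)*c != 19 && 6*c > 31)) && ((!(7*c > -2)) ==> ((7/3)*c != 5 && 3*c > 13))


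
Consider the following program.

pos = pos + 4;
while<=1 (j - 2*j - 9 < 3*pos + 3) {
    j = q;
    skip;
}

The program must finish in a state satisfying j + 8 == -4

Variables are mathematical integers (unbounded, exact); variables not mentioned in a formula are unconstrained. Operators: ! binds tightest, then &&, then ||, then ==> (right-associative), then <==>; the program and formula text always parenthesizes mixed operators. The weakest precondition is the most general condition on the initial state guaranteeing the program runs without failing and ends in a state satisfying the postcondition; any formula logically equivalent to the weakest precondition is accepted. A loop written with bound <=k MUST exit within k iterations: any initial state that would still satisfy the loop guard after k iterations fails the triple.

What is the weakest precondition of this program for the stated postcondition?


Working backward. After the program, the postcondition j + 8 == -4 must hold; in canonical form it is j == -12.
Before the loop (bound <=1), unroll the exhaustion recursion (WP_0 = exit-now case; WP_j = one more guarded iteration, up to j = 1):
  WP_0: (!(j + 3*pos > -12)) && j == -12
  WP_1: (j + 3*pos > -12 ==> ((!(3*pos + q > -12)) && q == -12)) && ((!(j + 3*pos > -12)) ==> j == -12)
So before the loop: (j + 3*pos > -12 ==> ((!(3*pos + q > -12)) && q == -12)) && ((!(j + 3*pos > -12)) ==> j == -12)
Before pos := pos + 4: (j + 3*pos > -24 ==> ((!(3*pos + q > -24)) && q == -12)) && ((!(j + 3*pos > -24)) ==> j == -12)
Answer: WP = (j + 3*pos > -24 ==> ((!(3*pos + q > -24)) && q == -12)) && ((!(j + 3*pos > -24)) ==> j == -12)
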